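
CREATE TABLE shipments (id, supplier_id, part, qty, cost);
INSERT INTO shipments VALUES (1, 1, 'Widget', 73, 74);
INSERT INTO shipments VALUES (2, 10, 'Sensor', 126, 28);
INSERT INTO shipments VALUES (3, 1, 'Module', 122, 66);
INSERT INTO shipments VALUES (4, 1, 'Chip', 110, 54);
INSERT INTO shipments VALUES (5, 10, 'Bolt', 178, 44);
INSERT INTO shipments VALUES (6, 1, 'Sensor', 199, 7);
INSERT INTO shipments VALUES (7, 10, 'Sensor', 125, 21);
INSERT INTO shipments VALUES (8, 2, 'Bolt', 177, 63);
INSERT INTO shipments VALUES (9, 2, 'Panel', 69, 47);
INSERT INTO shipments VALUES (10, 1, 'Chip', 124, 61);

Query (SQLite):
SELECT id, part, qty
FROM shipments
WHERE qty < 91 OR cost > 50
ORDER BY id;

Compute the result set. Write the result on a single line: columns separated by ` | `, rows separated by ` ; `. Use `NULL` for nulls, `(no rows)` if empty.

qty < 91: ids {1, 9}
cost > 50: ids {1, 3, 4, 8, 10}
Combine with OR.

1 | Widget | 73 ; 3 | Module | 122 ; 4 | Chip | 110 ; 8 | Bolt | 177 ; 9 | Panel | 69 ; 10 | Chip | 124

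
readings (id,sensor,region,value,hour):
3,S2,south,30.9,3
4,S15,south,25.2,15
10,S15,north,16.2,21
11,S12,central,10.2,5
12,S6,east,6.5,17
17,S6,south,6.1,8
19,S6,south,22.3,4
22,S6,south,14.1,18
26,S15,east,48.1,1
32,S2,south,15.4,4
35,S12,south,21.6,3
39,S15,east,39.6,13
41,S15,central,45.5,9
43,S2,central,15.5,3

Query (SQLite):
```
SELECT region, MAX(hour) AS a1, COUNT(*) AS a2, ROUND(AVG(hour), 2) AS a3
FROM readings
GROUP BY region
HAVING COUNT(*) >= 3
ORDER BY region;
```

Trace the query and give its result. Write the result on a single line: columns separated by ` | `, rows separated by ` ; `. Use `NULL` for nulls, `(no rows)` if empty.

Group readings by region.
Per group compute: MAX(hour), COUNT(*), ROUND(AVG(hour), 2).
HAVING: drop groups with fewer than 3 rows.
  central: ids {11, 41, 43} → MAX(hour)=9, COUNT(*)=3, ROUND(AVG(hour), 2)=5.67
  east: ids {12, 26, 39} → MAX(hour)=17, COUNT(*)=3, ROUND(AVG(hour), 2)=10.33
  north: ids {10} → MAX(hour)=21, COUNT(*)=1, ROUND(AVG(hour), 2)=21
  south: ids {3, 4, 17, 19, 22, 32, 35} → MAX(hour)=18, COUNT(*)=7, ROUND(AVG(hour), 2)=7.86

central | 9 | 3 | 5.67 ; east | 17 | 3 | 10.33 ; south | 18 | 7 | 7.86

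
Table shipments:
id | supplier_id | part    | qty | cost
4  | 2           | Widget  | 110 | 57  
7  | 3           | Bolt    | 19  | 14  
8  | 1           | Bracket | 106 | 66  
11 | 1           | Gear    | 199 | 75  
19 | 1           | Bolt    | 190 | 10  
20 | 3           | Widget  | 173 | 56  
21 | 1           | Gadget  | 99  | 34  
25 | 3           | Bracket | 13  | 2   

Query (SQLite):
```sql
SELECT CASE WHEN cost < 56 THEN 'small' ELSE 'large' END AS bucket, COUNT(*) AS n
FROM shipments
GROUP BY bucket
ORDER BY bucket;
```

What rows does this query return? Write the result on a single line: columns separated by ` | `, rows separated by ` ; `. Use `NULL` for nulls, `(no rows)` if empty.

Bucket rows by cost < 56 → 'small' else 'large'; count each bucket.

large | 4 ; small | 4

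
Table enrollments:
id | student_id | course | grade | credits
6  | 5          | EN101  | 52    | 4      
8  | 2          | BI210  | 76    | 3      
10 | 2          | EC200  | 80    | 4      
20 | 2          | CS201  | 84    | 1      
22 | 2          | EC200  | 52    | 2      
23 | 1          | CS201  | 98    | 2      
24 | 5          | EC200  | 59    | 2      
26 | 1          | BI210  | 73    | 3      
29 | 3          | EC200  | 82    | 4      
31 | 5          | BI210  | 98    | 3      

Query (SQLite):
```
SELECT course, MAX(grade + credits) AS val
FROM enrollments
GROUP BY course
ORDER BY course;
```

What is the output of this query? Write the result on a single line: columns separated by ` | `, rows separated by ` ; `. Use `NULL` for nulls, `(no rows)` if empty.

BI210 | 101 ; CS201 | 100 ; EC200 | 86 ; EN101 | 56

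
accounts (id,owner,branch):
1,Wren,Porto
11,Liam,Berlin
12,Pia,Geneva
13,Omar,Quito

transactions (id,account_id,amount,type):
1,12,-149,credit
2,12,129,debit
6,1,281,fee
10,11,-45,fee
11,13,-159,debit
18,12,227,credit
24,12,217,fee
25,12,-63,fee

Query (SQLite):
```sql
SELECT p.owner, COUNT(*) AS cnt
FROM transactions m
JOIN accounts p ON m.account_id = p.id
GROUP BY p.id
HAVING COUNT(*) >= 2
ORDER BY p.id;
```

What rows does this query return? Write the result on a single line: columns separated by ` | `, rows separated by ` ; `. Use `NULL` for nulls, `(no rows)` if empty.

Pia | 5

Join each transactions row to its accounts via account_id.
Group joined rows by accounts.id; compute COUNT(*) per group.
HAVING: keep groups with count ≥ 2.
  1: ids {6} → COUNT(*)=1
  11: ids {10} → COUNT(*)=1
  12: ids {1, 2, 18, 24, 25} → COUNT(*)=5
  13: ids {11} → COUNT(*)=1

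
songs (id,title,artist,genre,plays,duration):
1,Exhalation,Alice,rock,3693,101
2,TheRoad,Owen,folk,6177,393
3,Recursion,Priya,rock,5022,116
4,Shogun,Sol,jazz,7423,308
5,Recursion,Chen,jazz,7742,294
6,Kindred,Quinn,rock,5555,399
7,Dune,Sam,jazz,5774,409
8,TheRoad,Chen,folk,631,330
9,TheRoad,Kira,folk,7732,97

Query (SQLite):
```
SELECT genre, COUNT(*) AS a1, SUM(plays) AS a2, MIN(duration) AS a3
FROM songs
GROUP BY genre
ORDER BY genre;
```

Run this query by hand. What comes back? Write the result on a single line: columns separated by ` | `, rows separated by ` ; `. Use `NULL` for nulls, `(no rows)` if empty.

Group songs by genre.
Per group compute: COUNT(*), SUM(plays), MIN(duration).
  folk: ids {2, 8, 9} → COUNT(*)=3, SUM(plays)=14540, MIN(duration)=97
  jazz: ids {4, 5, 7} → COUNT(*)=3, SUM(plays)=20939, MIN(duration)=294
  rock: ids {1, 3, 6} → COUNT(*)=3, SUM(plays)=14270, MIN(duration)=101

folk | 3 | 14540 | 97 ; jazz | 3 | 20939 | 294 ; rock | 3 | 14270 | 101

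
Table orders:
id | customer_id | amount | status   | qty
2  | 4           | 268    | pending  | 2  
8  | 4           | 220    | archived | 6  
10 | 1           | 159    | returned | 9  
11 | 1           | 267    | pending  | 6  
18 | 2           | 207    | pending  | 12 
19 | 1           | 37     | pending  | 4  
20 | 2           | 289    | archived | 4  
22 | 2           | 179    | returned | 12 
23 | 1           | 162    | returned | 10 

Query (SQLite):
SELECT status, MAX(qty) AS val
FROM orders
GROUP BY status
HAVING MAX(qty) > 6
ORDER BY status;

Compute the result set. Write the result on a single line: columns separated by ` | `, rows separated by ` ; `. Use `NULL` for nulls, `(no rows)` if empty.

pending | 12 ; returned | 12

Partition orders by status; compute MAX(qty) within each group.
HAVING: keep groups where MAX(qty) > 6.
  archived: ids {8, 20} → MAX(qty)=6
  pending: ids {2, 11, 18, 19} → MAX(qty)=12
  returned: ids {10, 22, 23} → MAX(qty)=12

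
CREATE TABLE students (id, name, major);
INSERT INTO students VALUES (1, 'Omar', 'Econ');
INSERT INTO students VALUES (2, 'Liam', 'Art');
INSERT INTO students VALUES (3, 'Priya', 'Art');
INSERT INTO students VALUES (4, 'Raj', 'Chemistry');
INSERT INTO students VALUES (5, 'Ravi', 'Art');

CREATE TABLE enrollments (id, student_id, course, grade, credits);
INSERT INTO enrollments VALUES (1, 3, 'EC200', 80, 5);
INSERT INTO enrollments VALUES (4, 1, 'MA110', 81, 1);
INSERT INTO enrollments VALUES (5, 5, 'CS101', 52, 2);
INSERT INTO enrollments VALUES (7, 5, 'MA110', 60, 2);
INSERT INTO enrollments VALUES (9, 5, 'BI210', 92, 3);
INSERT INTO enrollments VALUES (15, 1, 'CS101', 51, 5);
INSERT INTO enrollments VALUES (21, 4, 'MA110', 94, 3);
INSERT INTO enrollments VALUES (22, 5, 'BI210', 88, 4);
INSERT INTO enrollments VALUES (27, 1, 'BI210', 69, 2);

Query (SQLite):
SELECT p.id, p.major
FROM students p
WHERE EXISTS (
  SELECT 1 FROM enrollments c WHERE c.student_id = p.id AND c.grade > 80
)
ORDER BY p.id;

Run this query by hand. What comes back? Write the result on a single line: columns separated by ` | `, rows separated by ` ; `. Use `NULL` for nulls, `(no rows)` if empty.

For each students row, check whether any enrollments with matching student_id has grade > 80.
Keep rows where that is true.

1 | Econ ; 4 | Chemistry ; 5 | Art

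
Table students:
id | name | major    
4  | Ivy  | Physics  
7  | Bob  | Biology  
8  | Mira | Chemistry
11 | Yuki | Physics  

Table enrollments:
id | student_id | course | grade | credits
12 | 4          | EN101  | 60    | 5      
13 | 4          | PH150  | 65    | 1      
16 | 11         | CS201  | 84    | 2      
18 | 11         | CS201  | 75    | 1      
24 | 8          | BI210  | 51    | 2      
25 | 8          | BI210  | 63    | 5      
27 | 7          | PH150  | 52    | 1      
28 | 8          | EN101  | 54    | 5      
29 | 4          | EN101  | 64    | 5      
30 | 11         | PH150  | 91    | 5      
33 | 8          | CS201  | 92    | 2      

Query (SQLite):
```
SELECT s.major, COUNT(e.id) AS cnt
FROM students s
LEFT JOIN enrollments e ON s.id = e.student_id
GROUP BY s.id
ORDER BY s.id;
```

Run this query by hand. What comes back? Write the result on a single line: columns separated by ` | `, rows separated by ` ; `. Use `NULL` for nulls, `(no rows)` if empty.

LEFT JOIN keeps every students row; unmatched ones get NULL for enrollments columns.
Group by students.id and compute COUNT(e.id). COUNT(col) of an all-NULL group is 0.
  4: ids {12, 13, 29} → COUNT(e.id)=3
  7: ids {27} → COUNT(e.id)=1
  8: ids {24, 25, 28, 33} → COUNT(e.id)=4
  11: ids {16, 18, 30} → COUNT(e.id)=3

Physics | 3 ; Biology | 1 ; Chemistry | 4 ; Physics | 3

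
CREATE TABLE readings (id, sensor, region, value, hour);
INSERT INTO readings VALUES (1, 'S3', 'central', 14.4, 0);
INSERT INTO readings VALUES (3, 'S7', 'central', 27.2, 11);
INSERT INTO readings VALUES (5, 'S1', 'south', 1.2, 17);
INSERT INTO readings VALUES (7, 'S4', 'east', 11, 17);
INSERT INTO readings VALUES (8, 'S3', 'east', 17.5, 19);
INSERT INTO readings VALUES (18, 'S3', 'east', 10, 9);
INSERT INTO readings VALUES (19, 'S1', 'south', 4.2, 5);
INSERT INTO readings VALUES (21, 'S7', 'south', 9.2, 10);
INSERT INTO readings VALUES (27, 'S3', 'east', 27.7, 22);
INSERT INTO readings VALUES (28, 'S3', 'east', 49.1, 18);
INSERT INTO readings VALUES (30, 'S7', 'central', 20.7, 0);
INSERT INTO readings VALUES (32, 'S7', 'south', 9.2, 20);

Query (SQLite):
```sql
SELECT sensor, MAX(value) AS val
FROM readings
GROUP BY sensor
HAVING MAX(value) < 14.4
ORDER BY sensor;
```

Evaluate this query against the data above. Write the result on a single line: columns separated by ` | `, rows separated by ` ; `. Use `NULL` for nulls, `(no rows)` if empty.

S1 | 4.2 ; S4 | 11

Partition readings by sensor; compute MAX(value) within each group.
HAVING: keep groups where MAX(value) < 14.4.
  S1: ids {5, 19} → MAX(value)=4.2
  S3: ids {1, 8, 18, 27, 28} → MAX(value)=49.1
  S4: ids {7} → MAX(value)=11
  S7: ids {3, 21, 30, 32} → MAX(value)=27.2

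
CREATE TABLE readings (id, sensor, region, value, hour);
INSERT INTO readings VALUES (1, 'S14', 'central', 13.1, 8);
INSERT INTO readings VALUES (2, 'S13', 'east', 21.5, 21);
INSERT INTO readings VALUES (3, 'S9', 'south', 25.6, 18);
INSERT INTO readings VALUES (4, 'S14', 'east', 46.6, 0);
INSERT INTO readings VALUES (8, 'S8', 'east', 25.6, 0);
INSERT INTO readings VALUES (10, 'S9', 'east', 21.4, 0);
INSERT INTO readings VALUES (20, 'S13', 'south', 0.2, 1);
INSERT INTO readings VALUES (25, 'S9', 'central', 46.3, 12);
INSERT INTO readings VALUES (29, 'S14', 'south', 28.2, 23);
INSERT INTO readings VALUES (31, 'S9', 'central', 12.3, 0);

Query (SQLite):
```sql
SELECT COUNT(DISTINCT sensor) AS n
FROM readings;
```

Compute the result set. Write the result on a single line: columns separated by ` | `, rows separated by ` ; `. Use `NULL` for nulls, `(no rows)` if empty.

Count distinct non-NULL sensor values.

4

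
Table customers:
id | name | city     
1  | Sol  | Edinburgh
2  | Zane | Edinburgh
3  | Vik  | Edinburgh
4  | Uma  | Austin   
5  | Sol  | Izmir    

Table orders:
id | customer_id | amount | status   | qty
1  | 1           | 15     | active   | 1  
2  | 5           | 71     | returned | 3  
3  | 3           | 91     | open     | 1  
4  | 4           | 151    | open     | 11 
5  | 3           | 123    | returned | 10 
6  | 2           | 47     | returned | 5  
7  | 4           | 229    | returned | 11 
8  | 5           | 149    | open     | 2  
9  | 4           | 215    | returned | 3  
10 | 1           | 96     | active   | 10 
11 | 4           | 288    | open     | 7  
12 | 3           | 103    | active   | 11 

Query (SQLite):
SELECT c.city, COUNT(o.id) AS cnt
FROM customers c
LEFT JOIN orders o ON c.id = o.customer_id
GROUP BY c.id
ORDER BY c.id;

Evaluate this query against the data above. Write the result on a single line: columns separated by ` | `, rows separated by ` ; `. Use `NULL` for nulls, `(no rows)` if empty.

LEFT JOIN keeps every customers row; unmatched ones get NULL for orders columns.
Group by customers.id and compute COUNT(o.id). COUNT(col) of an all-NULL group is 0.
  1: ids {1, 10} → COUNT(o.id)=2
  2: ids {6} → COUNT(o.id)=1
  3: ids {3, 5, 12} → COUNT(o.id)=3
  4: ids {4, 7, 9, 11} → COUNT(o.id)=4
  5: ids {2, 8} → COUNT(o.id)=2

Edinburgh | 2 ; Edinburgh | 1 ; Edinburgh | 3 ; Austin | 4 ; Izmir | 2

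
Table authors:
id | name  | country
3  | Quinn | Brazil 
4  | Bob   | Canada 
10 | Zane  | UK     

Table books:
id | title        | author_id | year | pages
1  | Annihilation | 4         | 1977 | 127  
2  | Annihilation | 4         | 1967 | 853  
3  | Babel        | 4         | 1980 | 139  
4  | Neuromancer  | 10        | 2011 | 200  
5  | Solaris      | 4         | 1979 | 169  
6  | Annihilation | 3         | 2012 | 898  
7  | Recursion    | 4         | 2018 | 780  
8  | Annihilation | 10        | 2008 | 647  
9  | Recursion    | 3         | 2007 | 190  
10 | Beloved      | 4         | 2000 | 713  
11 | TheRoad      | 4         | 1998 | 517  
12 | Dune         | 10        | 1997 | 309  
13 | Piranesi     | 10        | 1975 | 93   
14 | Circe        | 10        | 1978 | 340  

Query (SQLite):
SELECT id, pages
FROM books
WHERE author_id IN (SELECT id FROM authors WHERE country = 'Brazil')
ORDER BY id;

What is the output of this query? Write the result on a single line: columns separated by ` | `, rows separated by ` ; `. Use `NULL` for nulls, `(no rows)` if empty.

Inner query: authors.id where country = 'Brazil'.
Outer: keep books rows whose author_id is in that set.
Inner query → {3}

6 | 898 ; 9 | 190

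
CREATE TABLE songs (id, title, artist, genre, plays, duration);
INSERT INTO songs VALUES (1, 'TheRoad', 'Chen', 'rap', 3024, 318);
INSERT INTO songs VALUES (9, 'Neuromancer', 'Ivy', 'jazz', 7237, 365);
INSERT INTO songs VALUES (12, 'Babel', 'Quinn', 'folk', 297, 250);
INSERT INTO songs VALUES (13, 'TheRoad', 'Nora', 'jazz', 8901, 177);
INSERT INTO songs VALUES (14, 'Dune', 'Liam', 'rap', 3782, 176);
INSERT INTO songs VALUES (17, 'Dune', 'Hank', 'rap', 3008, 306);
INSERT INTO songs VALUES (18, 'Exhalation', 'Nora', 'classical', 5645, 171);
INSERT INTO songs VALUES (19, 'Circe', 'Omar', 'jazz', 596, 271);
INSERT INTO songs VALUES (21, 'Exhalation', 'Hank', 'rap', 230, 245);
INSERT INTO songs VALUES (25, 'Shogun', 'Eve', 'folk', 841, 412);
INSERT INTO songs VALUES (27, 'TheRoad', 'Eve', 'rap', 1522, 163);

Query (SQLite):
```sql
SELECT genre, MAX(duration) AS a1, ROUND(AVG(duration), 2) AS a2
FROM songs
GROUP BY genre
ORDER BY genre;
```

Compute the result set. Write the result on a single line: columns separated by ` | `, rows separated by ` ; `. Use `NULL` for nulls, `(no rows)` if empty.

classical | 171 | 171 ; folk | 412 | 331 ; jazz | 365 | 271 ; rap | 318 | 241.6

Group songs by genre.
Per group compute: MAX(duration), ROUND(AVG(duration), 2).
  classical: ids {18} → MAX(duration)=171, ROUND(AVG(duration), 2)=171
  folk: ids {12, 25} → MAX(duration)=412, ROUND(AVG(duration), 2)=331
  jazz: ids {9, 13, 19} → MAX(duration)=365, ROUND(AVG(duration), 2)=271
  rap: ids {1, 14, 17, 21, 27} → MAX(duration)=318, ROUND(AVG(duration), 2)=241.6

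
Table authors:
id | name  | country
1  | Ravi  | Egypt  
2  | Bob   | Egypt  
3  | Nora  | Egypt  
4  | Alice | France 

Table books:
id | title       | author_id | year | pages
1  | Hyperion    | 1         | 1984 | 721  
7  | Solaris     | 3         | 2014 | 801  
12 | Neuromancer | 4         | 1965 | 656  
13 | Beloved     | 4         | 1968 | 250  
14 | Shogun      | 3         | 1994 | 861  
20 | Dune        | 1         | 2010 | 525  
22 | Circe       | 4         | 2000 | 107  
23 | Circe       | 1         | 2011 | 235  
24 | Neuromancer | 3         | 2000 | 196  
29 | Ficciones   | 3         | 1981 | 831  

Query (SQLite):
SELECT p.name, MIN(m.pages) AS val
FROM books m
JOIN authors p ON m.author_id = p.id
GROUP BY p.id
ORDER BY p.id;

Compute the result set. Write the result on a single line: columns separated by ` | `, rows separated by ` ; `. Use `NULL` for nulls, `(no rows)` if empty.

Join each books row to its authors via author_id.
Group joined rows by authors.id; compute MIN(m.pages) per group.
  1: ids {1, 20, 23} → MIN(m.pages)=235
  3: ids {7, 14, 24, 29} → MIN(m.pages)=196
  4: ids {12, 13, 22} → MIN(m.pages)=107

Ravi | 235 ; Nora | 196 ; Alice | 107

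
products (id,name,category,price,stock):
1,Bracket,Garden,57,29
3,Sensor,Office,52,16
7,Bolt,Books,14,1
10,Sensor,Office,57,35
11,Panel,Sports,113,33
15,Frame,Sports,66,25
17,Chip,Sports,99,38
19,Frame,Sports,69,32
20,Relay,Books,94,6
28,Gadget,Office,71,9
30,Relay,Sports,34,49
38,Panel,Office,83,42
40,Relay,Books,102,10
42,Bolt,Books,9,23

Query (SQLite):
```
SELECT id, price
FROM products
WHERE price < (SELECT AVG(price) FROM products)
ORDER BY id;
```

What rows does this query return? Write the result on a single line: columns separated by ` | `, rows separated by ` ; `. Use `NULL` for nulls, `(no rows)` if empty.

Scalar subquery: AVG(price) over all products rows = 65.714286 (≈; comparison uses full precision).
Keep rows where price < that value.

1 | 57 ; 3 | 52 ; 7 | 14 ; 10 | 57 ; 30 | 34 ; 42 | 9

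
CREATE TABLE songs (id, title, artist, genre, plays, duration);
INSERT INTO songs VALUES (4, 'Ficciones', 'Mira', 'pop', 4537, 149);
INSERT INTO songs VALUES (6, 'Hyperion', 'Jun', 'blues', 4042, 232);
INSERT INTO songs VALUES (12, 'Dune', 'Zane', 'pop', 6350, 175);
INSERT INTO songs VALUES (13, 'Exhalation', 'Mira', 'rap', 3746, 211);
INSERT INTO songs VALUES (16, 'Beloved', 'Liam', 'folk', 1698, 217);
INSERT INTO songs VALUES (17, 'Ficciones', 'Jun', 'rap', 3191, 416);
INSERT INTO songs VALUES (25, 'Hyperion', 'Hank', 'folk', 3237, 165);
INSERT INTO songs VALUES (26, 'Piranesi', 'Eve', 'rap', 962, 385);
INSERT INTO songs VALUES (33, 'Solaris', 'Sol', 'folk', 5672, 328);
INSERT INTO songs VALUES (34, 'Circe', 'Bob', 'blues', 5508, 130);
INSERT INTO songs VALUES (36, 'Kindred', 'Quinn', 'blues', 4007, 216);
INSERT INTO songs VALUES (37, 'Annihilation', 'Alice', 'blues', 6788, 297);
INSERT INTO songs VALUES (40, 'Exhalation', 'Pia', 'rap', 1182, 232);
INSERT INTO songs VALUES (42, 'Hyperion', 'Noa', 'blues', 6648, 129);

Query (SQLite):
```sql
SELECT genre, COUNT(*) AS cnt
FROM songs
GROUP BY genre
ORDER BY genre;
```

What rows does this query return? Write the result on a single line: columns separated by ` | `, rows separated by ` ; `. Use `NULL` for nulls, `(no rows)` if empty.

Partition songs by genre; compute COUNT(*) within each group.
  blues: ids {6, 34, 36, 37, 42} → COUNT(*)=5
  folk: ids {16, 25, 33} → COUNT(*)=3
  pop: ids {4, 12} → COUNT(*)=2
  rap: ids {13, 17, 26, 40} → COUNT(*)=4

blues | 5 ; folk | 3 ; pop | 2 ; rap | 4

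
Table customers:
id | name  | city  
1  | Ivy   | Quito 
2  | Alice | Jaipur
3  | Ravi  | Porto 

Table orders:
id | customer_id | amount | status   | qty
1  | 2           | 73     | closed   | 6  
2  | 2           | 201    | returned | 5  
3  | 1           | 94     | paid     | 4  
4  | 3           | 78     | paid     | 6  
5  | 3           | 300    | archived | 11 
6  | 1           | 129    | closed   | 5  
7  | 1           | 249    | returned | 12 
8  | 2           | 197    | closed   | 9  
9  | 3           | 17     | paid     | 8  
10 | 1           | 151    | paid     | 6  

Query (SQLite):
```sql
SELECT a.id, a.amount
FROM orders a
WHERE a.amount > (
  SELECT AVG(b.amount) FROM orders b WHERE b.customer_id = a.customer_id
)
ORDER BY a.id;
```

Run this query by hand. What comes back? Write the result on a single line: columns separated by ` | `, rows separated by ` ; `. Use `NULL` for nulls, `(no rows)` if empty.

For each orders row a, compute AVG(amount) over rows sharing a.customer_id.
Keep row a if a.amount > that per-group AVG.
  customer_id=1: AVG(amount) = 155.75
  customer_id=2: AVG(amount) = 157.0
  customer_id=3: AVG(amount) = 131.666667

2 | 201 ; 5 | 300 ; 7 | 249 ; 8 | 197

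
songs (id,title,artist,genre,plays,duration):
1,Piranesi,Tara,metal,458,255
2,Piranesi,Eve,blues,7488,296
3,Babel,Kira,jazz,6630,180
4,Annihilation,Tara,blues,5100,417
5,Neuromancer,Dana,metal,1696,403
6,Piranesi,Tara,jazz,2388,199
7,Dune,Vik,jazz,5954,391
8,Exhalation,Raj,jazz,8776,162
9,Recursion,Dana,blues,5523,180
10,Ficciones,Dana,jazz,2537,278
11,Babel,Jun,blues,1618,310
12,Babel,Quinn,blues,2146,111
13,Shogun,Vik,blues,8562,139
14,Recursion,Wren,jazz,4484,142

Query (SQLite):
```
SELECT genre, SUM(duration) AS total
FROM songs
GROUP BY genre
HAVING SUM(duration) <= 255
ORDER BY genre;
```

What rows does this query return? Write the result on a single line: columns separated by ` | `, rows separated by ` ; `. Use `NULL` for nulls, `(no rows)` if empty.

(no rows)

Partition songs by genre; compute SUM(duration) within each group.
HAVING: keep groups where SUM(duration) <= 255.
  blues: ids {2, 4, 9, 11, 12, 13} → SUM(duration)=1453
  jazz: ids {3, 6, 7, 8, 10, 14} → SUM(duration)=1352
  metal: ids {1, 5} → SUM(duration)=658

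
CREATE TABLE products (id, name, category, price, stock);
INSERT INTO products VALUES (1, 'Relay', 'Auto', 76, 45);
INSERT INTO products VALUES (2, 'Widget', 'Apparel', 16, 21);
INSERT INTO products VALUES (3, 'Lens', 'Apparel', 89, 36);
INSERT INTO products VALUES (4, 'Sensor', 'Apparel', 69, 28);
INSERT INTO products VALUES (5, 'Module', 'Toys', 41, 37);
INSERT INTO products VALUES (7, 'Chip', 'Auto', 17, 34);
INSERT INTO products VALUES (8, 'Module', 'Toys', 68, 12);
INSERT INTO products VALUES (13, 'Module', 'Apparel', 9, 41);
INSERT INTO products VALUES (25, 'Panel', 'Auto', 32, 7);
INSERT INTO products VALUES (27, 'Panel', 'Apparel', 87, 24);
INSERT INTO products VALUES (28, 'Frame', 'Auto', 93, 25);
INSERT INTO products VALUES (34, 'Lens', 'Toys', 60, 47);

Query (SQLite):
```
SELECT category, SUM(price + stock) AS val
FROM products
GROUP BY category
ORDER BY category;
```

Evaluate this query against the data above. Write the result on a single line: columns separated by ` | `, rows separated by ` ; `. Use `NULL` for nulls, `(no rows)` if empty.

For each row compute price + stock.
Group by category; take SUM of the expression per group.
  Apparel: ids {2, 3, 4, 13, 27} → SUM(price + stock)=420
  Auto: ids {1, 7, 25, 28} → SUM(price + stock)=329
  Toys: ids {5, 8, 34} → SUM(price + stock)=265

Apparel | 420 ; Auto | 329 ; Toys | 265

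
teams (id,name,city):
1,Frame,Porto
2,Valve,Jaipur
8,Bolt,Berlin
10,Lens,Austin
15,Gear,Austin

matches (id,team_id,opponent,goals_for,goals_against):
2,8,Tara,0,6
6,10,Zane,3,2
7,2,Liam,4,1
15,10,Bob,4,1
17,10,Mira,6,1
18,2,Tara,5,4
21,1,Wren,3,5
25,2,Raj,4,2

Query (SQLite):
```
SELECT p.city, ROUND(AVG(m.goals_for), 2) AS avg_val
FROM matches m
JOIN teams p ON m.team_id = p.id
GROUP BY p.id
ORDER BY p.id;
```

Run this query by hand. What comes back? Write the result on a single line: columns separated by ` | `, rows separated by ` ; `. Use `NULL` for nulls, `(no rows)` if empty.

Porto | 3 ; Jaipur | 4.33 ; Berlin | 0 ; Austin | 4.33

Join each matches row to its teams via team_id.
Group joined rows by teams.id; compute ROUND(AVG(m.goals_for), 2) per group.
  1: ids {21} → ROUND(AVG(m.goals_for), 2)=3
  2: ids {7, 18, 25} → ROUND(AVG(m.goals_for), 2)=4.33
  8: ids {2} → ROUND(AVG(m.goals_for), 2)=0
  10: ids {6, 15, 17} → ROUND(AVG(m.goals_for), 2)=4.33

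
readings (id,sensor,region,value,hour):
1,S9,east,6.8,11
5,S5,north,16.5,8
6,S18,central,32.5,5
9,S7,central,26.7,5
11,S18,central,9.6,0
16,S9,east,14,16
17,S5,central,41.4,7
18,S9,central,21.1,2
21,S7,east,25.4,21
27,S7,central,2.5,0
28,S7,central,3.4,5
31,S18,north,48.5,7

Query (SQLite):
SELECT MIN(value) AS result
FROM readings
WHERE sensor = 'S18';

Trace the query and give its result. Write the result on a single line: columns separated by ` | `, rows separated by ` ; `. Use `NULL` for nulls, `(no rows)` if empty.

Rows where sensor='S18' → value values: [32.5, 9.6, 48.5].
MIN of non-NULL values = 9.6.

9.6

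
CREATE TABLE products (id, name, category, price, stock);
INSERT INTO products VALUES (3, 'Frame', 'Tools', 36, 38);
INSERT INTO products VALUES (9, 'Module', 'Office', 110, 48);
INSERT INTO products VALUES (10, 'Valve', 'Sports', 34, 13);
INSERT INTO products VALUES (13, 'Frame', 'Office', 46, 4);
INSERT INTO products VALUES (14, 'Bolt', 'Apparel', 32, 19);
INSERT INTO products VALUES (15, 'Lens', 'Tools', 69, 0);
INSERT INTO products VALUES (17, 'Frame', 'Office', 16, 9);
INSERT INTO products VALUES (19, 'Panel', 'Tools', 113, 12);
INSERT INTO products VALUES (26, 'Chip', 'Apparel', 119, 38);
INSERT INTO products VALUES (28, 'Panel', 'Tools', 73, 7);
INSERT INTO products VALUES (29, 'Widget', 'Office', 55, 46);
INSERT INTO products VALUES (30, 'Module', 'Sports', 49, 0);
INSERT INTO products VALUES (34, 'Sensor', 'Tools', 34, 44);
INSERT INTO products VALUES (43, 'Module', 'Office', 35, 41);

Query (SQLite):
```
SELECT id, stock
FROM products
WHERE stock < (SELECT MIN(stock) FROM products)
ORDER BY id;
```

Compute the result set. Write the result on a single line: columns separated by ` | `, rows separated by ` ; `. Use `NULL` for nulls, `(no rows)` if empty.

(no rows)

Scalar subquery: MIN(stock) over all products rows = 0.
Keep rows where stock < that value.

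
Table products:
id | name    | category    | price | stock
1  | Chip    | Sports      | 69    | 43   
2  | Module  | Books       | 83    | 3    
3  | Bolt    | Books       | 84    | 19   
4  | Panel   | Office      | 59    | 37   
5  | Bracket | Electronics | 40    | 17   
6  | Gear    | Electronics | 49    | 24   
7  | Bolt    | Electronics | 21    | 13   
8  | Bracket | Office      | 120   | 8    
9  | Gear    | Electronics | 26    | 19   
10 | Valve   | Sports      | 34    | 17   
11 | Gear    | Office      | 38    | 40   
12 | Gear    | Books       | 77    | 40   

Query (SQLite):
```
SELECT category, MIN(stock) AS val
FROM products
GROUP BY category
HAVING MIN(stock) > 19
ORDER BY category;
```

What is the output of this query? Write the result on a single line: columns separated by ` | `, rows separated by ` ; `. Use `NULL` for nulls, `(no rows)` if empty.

Partition products by category; compute MIN(stock) within each group.
HAVING: keep groups where MIN(stock) > 19.
  Books: ids {2, 3, 12} → MIN(stock)=3
  Electronics: ids {5, 6, 7, 9} → MIN(stock)=13
  Office: ids {4, 8, 11} → MIN(stock)=8
  Sports: ids {1, 10} → MIN(stock)=17

(no rows)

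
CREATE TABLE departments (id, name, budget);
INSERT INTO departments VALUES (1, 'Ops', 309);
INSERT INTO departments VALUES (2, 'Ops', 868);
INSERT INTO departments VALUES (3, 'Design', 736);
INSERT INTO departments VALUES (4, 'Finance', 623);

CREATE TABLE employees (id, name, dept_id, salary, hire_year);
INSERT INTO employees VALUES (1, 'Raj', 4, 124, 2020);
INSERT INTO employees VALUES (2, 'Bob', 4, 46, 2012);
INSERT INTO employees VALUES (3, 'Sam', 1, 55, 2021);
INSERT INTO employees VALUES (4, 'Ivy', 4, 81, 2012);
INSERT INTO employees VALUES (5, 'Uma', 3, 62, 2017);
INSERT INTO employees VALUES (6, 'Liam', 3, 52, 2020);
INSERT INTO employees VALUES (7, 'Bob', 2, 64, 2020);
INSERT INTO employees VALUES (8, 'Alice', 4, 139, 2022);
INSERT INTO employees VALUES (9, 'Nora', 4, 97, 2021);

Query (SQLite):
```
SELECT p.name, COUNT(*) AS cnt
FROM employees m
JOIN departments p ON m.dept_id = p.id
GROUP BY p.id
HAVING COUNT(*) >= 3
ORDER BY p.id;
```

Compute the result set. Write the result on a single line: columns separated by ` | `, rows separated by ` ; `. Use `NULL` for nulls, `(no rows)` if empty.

Finance | 5

Join each employees row to its departments via dept_id.
Group joined rows by departments.id; compute COUNT(*) per group.
HAVING: keep groups with count ≥ 3.
  1: ids {3} → COUNT(*)=1
  2: ids {7} → COUNT(*)=1
  3: ids {5, 6} → COUNT(*)=2
  4: ids {1, 2, 4, 8, 9} → COUNT(*)=5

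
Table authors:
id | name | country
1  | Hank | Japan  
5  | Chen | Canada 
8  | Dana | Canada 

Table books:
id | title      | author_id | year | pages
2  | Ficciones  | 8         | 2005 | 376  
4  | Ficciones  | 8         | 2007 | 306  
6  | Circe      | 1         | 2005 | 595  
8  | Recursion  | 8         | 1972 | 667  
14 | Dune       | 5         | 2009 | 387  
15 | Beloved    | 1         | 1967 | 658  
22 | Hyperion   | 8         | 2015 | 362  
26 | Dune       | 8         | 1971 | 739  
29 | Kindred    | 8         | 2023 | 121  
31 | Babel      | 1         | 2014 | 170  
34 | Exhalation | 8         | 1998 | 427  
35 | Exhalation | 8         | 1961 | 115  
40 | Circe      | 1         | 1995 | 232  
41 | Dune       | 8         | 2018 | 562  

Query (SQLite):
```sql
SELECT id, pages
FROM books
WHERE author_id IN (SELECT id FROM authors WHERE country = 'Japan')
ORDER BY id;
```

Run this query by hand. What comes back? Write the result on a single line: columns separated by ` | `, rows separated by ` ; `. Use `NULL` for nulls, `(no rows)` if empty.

Inner query: authors.id where country = 'Japan'.
Outer: keep books rows whose author_id is in that set.
Inner query → {1}

6 | 595 ; 15 | 658 ; 31 | 170 ; 40 | 232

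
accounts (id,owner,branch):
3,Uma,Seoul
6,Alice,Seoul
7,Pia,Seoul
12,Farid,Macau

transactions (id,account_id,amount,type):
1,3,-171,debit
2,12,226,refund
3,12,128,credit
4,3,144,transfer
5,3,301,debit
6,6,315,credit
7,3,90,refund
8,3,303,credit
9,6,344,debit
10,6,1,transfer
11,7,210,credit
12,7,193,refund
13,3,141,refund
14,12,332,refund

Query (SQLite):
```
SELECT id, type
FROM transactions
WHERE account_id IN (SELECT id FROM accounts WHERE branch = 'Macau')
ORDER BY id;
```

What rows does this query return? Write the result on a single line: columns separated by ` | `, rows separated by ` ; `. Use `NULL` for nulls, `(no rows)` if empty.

2 | refund ; 3 | credit ; 14 | refund

Inner query: accounts.id where branch = 'Macau'.
Outer: keep transactions rows whose account_id is in that set.
Inner query → {12}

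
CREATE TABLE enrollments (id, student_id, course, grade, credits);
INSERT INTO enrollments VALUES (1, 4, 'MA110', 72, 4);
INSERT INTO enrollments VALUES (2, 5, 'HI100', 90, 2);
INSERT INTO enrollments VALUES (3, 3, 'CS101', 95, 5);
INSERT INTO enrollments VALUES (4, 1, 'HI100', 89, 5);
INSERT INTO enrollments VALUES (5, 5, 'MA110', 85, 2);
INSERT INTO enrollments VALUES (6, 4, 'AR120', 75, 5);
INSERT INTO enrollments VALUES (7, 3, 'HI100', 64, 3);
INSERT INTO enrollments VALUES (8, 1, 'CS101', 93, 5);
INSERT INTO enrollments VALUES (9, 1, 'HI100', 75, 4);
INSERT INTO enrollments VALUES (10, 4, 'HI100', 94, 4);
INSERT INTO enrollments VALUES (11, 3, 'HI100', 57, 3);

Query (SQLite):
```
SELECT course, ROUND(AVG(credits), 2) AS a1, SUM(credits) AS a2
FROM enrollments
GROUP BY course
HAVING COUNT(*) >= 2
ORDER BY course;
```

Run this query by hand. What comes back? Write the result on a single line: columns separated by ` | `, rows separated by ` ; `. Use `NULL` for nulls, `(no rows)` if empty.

Group enrollments by course.
Per group compute: ROUND(AVG(credits), 2), SUM(credits).
HAVING: drop groups with fewer than 2 rows.
  AR120: ids {6} → ROUND(AVG(credits), 2)=5, SUM(credits)=5
  CS101: ids {3, 8} → ROUND(AVG(credits), 2)=5, SUM(credits)=10
  HI100: ids {2, 4, 7, 9, 10, 11} → ROUND(AVG(credits), 2)=3.5, SUM(credits)=21
  MA110: ids {1, 5} → ROUND(AVG(credits), 2)=3, SUM(credits)=6

CS101 | 5 | 10 ; HI100 | 3.5 | 21 ; MA110 | 3 | 6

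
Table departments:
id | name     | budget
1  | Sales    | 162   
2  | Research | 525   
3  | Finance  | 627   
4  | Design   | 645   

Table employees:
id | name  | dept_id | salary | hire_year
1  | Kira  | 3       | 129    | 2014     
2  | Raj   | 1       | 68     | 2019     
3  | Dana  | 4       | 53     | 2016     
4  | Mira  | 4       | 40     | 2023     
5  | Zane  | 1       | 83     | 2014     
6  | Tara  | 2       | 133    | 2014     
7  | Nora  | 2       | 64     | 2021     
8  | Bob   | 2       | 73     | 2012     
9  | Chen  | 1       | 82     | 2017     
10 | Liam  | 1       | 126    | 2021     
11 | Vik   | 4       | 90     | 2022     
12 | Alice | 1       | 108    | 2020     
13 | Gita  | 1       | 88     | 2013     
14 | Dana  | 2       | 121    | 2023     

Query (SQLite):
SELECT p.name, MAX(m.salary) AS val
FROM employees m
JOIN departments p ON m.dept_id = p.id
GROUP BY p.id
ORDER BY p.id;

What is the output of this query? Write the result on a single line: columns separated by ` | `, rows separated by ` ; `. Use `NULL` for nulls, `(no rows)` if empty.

Join each employees row to its departments via dept_id.
Group joined rows by departments.id; compute MAX(m.salary) per group.
  1: ids {2, 5, 9, 10, 12, 13} → MAX(m.salary)=126
  2: ids {6, 7, 8, 14} → MAX(m.salary)=133
  3: ids {1} → MAX(m.salary)=129
  4: ids {3, 4, 11} → MAX(m.salary)=90

Sales | 126 ; Research | 133 ; Finance | 129 ; Design | 90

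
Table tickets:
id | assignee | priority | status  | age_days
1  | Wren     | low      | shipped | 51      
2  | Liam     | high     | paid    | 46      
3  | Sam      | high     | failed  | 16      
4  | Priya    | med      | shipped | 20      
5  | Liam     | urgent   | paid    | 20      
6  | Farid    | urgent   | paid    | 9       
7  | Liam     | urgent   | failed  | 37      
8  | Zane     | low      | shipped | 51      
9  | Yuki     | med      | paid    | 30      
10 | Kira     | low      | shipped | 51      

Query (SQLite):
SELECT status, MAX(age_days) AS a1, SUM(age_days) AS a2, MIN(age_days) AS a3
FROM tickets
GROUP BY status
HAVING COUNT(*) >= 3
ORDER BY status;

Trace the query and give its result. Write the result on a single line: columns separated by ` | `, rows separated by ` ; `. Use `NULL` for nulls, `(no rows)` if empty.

paid | 46 | 105 | 9 ; shipped | 51 | 173 | 20

Group tickets by status.
Per group compute: MAX(age_days), SUM(age_days), MIN(age_days).
HAVING: drop groups with fewer than 3 rows.
  failed: ids {3, 7} → MAX(age_days)=37, SUM(age_days)=53, MIN(age_days)=16
  paid: ids {2, 5, 6, 9} → MAX(age_days)=46, SUM(age_days)=105, MIN(age_days)=9
  shipped: ids {1, 4, 8, 10} → MAX(age_days)=51, SUM(age_days)=173, MIN(age_days)=20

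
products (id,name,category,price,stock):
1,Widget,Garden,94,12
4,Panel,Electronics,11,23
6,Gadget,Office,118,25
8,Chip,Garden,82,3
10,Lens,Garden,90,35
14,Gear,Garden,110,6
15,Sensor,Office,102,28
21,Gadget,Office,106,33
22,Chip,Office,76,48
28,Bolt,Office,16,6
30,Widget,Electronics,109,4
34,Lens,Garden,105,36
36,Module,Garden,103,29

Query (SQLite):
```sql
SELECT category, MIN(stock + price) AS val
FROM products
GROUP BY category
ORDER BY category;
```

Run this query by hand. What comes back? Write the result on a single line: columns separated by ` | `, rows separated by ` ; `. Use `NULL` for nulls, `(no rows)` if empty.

For each row compute stock + price.
Group by category; take MIN of the expression per group.
  Electronics: ids {4, 30} → MIN(stock + price)=34
  Garden: ids {1, 8, 10, 14, 34, 36} → MIN(stock + price)=85
  Office: ids {6, 15, 21, 22, 28} → MIN(stock + price)=22

Electronics | 34 ; Garden | 85 ; Office | 22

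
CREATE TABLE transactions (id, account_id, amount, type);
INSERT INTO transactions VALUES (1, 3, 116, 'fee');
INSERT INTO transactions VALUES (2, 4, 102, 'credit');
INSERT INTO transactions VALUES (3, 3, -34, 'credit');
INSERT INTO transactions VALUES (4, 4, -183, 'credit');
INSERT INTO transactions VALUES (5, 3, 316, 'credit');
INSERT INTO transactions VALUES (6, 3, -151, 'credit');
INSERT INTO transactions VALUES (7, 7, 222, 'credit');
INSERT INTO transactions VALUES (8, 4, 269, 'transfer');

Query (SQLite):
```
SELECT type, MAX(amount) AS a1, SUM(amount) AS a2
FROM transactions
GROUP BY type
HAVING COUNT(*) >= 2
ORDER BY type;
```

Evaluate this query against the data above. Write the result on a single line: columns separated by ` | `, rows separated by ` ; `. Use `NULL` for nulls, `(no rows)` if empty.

credit | 316 | 272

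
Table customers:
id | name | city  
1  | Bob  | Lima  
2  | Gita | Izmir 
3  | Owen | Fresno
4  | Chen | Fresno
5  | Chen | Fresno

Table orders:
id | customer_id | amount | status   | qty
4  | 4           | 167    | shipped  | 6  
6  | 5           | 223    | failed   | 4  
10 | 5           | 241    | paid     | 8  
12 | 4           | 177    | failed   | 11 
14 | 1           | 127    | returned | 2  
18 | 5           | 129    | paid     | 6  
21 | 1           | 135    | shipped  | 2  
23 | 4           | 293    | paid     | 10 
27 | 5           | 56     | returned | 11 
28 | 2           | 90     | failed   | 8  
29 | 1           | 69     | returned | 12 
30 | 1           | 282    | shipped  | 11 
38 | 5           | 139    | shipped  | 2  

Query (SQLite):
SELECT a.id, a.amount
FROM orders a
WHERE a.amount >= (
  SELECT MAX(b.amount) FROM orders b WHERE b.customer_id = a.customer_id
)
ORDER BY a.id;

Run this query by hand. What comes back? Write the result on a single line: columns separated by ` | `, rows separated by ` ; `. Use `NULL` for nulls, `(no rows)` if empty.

10 | 241 ; 23 | 293 ; 28 | 90 ; 30 | 282

For each orders row a, compute MAX(amount) over rows sharing a.customer_id.
Keep row a if a.amount >= that per-group MAX.
  customer_id=1: MAX(amount) = 282
  customer_id=2: MAX(amount) = 90
  customer_id=4: MAX(amount) = 293
  customer_id=5: MAX(amount) = 241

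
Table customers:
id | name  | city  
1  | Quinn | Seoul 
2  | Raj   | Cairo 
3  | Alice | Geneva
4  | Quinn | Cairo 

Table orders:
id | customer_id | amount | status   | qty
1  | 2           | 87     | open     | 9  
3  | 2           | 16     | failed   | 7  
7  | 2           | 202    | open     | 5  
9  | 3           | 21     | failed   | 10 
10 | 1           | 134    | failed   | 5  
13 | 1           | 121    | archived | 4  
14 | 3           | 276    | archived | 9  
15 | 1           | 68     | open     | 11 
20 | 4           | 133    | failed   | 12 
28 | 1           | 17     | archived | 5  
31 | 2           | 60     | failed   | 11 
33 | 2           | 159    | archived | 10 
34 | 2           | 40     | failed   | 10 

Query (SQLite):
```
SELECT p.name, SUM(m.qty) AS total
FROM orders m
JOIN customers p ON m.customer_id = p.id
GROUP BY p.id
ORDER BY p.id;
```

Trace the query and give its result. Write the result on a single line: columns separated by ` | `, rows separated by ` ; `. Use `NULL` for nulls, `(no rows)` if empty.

Join each orders row to its customers via customer_id.
Group joined rows by customers.id; compute SUM(m.qty) per group.
  1: ids {10, 13, 15, 28} → SUM(m.qty)=25
  2: ids {1, 3, 7, 31, 33, 34} → SUM(m.qty)=52
  3: ids {9, 14} → SUM(m.qty)=19
  4: ids {20} → SUM(m.qty)=12

Quinn | 25 ; Raj | 52 ; Alice | 19 ; Quinn | 12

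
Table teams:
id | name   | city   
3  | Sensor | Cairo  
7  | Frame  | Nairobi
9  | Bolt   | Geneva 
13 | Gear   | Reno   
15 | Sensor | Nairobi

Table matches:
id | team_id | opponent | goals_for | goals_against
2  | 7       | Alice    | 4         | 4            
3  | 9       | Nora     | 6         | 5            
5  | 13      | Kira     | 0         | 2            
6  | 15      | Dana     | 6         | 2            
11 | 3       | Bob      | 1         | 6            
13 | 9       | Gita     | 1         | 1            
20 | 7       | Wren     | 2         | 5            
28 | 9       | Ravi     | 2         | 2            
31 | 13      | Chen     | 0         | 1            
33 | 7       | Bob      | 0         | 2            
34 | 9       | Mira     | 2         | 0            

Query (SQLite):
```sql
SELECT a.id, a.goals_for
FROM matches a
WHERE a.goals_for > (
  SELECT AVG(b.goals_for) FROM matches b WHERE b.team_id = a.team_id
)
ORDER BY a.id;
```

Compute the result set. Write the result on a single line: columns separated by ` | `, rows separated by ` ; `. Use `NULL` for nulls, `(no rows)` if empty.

2 | 4 ; 3 | 6

For each matches row a, compute AVG(goals_for) over rows sharing a.team_id.
Keep row a if a.goals_for > that per-group AVG.
  team_id=3: AVG(goals_for) = 1.0
  team_id=7: AVG(goals_for) = 2.0
  team_id=9: AVG(goals_for) = 2.75
  team_id=13: AVG(goals_for) = 0.0
  team_id=15: AVG(goals_for) = 6.0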